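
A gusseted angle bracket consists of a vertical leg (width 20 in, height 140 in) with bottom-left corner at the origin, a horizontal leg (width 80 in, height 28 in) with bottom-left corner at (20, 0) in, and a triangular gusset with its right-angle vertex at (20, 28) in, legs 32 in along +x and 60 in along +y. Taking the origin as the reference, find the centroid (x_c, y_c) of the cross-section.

x_c = 31.97 in, y_c = 45.57 in

vertical leg: A = 20 × 140 = 2800.00, centroid at (10.00, 70.00).
horizontal leg: A = 80 × 28 = 2240.00, centroid at (60.00, 14.00).
gusset: A = ½·32·60 = 960.00, centroid at (30.67, 48.00).
ΣA = 6000.00 in², ΣAx_c = 191840.00 in³, ΣAy_c = 273440.00 in³.
x_c = 191840.00/6000.00 = 31.97 in; y_c = 273440.00/6000.00 = 45.57 in.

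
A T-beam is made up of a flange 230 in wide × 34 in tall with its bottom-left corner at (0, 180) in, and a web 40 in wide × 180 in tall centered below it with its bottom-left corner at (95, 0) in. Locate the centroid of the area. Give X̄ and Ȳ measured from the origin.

X̄ = 115.00 in, Ȳ = 145.71 in

web: A = 40 × 180 = 7200.00, centroid at (115.00, 90.00).
flange: A = 230 × 34 = 7820.00, centroid at (115.00, 197.00).
ΣA = 15020.00 in², ΣAX̄ = 1727300.00 in³, ΣAȲ = 2188540.00 in³.
X̄ = 1727300.00/15020.00 = 115.00 in; Ȳ = 2188540.00/15020.00 = 145.71 in.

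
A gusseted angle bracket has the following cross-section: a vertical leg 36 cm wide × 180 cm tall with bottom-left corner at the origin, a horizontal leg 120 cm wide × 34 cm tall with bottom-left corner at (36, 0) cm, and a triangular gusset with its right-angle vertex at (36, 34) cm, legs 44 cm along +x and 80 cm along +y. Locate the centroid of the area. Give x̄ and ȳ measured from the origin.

x̄ = 48.50 cm, ȳ = 61.63 cm

Part | A | x̄ᵢ | ȳᵢ | A·x̄ᵢ | A·ȳᵢ
vertical leg | 6480.00 | 18.00 | 90.00 | 116640.00 | 583200.00
horizontal leg | 4080.00 | 96.00 | 17.00 | 391680.00 | 69360.00
gusset | 1760.00 | 50.67 | 60.67 | 89173.33 | 106773.33
Σ | 12320.00 |  |  | 597493.33 | 759333.33
x̄ = 597493.33 / 12320.00 = 48.50 cm
ȳ = 759333.33 / 12320.00 = 61.63 cm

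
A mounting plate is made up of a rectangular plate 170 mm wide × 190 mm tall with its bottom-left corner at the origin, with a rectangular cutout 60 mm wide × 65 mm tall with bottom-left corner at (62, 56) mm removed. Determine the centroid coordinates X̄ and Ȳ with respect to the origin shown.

X̄ = 84.04 mm, Ȳ = 95.89 mm

plate: A = 170 × 190 = 32300.00, centroid at (85.00, 95.00).
hole: A = −(60 × 65) = -3900.00, centroid at (92.00, 88.50).
ΣA = 28400.00 mm²
ΣAX̄ = (32300.00)(85.00) + (-3900.00)(92.00) = 2386700.00 mm³
ΣAȲ = (32300.00)(95.00) + (-3900.00)(88.50) = 2723350.00 mm³
X̄ = 2386700.00 / 28400.00 = 84.04 mm
Ȳ = 2723350.00 / 28400.00 = 95.89 mm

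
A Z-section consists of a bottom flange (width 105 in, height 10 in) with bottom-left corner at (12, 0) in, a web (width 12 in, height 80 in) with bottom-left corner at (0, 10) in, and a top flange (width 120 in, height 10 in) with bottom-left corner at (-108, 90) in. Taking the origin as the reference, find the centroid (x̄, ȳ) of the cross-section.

bottom flange: A = 105 × 10 = 1050.00, centroid at (64.50, 5.00).
web: A = 12 × 80 = 960.00, centroid at (6.00, 50.00).
top flange: A = 120 × 10 = 1200.00, centroid at (-48.00, 95.00).
ΣA = 3210.00 in²
ΣAx̄ = (1050.00)(64.50) + (960.00)(6.00) + (1200.00)(-48.00) = 15885.00 in³
ΣAȳ = (1050.00)(5.00) + (960.00)(50.00) + (1200.00)(95.00) = 167250.00 in³
x̄ = 15885.00 / 3210.00 = 4.95 in
ȳ = 167250.00 / 3210.00 = 52.10 in

x̄ = 4.95 in, ȳ = 52.10 in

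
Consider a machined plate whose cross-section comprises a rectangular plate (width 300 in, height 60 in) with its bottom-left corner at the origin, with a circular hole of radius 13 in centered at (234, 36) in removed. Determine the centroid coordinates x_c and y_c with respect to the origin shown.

x_c = 147.45 in, y_c = 29.82 in

Part | A | x̄ᵢ | ȳᵢ | A·x̄ᵢ | A·ȳᵢ
plate | 18000.00 | 150.00 | 30.00 | 2700000.00 | 540000.00
hole | -530.93 | 234.00 | 36.00 | -124237.42 | -19113.45
Σ | 17469.07 |  |  | 2575762.58 | 520886.55
x_c = 2575762.58 / 17469.07 = 147.45 in
y_c = 520886.55 / 17469.07 = 29.82 in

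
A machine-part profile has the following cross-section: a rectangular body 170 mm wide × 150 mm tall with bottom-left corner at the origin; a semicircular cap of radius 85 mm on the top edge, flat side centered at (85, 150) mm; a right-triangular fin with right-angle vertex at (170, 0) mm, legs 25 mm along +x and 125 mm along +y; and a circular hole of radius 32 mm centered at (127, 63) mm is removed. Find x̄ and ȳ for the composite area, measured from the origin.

x̄ = 85.30 mm, ȳ = 110.43 mm

rectangular body: A = 170 × 150 = 25500.00, centroid at (85.00, 75.00).
semicircular top: A = ½π·85² = 11349.00, centroid at (85.00, 186.08).
triangular fin: A = ½·25·125 = 1562.50, centroid at (178.33, 41.67).
hole: A = −π·32² = -3216.99, centroid at (127.00, 63.00).
ΣA = 35194.51 mm², ΣAx̄ = 3002253.29 mm³, ΣAȳ = 3886700.93 mm³.
x̄ = 3002253.29/35194.51 = 85.30 mm; ȳ = 3886700.93/35194.51 = 110.43 mm.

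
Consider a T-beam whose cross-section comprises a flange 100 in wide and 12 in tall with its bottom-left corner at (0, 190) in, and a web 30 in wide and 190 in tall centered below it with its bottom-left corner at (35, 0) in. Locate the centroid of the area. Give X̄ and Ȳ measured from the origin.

X̄ = 50.00 in, Ȳ = 112.57 in

Part | A | x̄ᵢ | ȳᵢ | A·x̄ᵢ | A·ȳᵢ
web | 5700.00 | 50.00 | 95.00 | 285000.00 | 541500.00
flange | 1200.00 | 50.00 | 196.00 | 60000.00 | 235200.00
Σ | 6900.00 |  |  | 345000.00 | 776700.00
X̄ = 345000.00 / 6900.00 = 50.00 in
Ȳ = 776700.00 / 6900.00 = 112.57 in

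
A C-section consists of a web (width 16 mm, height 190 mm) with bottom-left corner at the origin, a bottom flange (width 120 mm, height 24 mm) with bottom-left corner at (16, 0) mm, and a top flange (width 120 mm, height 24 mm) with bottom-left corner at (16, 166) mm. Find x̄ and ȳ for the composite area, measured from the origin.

Part | A | x̄ᵢ | ȳᵢ | A·x̄ᵢ | A·ȳᵢ
web | 3040.00 | 8.00 | 95.00 | 24320.00 | 288800.00
bottom flange | 2880.00 | 76.00 | 12.00 | 218880.00 | 34560.00
top flange | 2880.00 | 76.00 | 178.00 | 218880.00 | 512640.00
Σ | 8800.00 |  |  | 462080.00 | 836000.00
x̄ = 462080.00 / 8800.00 = 52.51 mm
ȳ = 836000.00 / 8800.00 = 95.00 mm

x̄ = 52.51 mm, ȳ = 95.00 mm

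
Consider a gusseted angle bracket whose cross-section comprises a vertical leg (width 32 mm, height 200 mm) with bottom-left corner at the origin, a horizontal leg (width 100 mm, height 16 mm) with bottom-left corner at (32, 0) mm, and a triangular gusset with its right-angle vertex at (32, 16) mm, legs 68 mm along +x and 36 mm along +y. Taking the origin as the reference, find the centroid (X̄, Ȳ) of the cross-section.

X̄ = 32.58 mm, Ȳ = 74.49 mm

Part | A | x̄ᵢ | ȳᵢ | A·x̄ᵢ | A·ȳᵢ
vertical leg | 6400.00 | 16.00 | 100.00 | 102400.00 | 640000.00
horizontal leg | 1600.00 | 82.00 | 8.00 | 131200.00 | 12800.00
gusset | 1224.00 | 54.67 | 28.00 | 66912.00 | 34272.00
Σ | 9224.00 |  |  | 300512.00 | 687072.00
X̄ = 300512.00 / 9224.00 = 32.58 mm
Ȳ = 687072.00 / 9224.00 = 74.49 mm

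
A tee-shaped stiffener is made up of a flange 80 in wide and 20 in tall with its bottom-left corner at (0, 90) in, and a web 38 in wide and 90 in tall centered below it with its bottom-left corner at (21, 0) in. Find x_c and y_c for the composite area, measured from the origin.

x_c = 40.00 in, y_c = 62.53 in

web: A = 38 × 90 = 3420.00, centroid at (40.00, 45.00).
flange: A = 80 × 20 = 1600.00, centroid at (40.00, 100.00).
ΣA = 5020.00 in², ΣAx_c = 200800.00 in³, ΣAy_c = 313900.00 in³.
x_c = 200800.00/5020.00 = 40.00 in; y_c = 313900.00/5020.00 = 62.53 in.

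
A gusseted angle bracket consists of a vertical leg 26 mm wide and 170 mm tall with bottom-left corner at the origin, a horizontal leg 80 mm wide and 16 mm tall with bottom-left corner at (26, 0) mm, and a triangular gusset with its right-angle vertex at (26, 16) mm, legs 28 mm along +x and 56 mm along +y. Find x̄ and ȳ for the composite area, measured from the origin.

x̄ = 26.16 mm, ȳ = 63.71 mm

vertical leg: A = 26 × 170 = 4420.00, centroid at (13.00, 85.00).
horizontal leg: A = 80 × 16 = 1280.00, centroid at (66.00, 8.00).
gusset: A = ½·28·56 = 784.00, centroid at (35.33, 34.67).
ΣA = 6484.00 mm²
ΣAx̄ = (4420.00)(13.00) + (1280.00)(66.00) + (784.00)(35.33) = 169641.33 mm³
ΣAȳ = (4420.00)(85.00) + (1280.00)(8.00) + (784.00)(34.67) = 413118.67 mm³
x̄ = 169641.33 / 6484.00 = 26.16 mm
ȳ = 413118.67 / 6484.00 = 63.71 mm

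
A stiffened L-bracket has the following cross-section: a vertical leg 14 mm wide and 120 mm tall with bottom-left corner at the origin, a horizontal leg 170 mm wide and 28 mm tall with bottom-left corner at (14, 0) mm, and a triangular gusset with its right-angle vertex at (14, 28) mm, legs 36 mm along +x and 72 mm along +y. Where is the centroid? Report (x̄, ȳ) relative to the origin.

vertical leg: A = 14 × 120 = 1680.00, centroid at (7.00, 60.00).
horizontal leg: A = 170 × 28 = 4760.00, centroid at (99.00, 14.00).
gusset: A = ½·36·72 = 1296.00, centroid at (26.00, 52.00).
ΣA = 7736.00 mm², ΣAx̄ = 516696.00 mm³, ΣAȳ = 234832.00 mm³.
x̄ = 516696.00/7736.00 = 66.79 mm; ȳ = 234832.00/7736.00 = 30.36 mm.

x̄ = 66.79 mm, ȳ = 30.36 mm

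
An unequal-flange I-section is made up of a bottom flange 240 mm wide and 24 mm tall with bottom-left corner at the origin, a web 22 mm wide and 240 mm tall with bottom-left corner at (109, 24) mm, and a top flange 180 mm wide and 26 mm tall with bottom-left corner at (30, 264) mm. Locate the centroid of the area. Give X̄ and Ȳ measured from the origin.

bottom flange: A = 240 × 24 = 5760.00, centroid at (120.00, 12.00).
web: A = 22 × 240 = 5280.00, centroid at (120.00, 144.00).
top flange: A = 180 × 26 = 4680.00, centroid at (120.00, 277.00).
ΣA = 15720.00 mm²
ΣAX̄ = (5760.00)(120.00) + (5280.00)(120.00) + (4680.00)(120.00) = 1886400.00 mm³
ΣAȲ = (5760.00)(12.00) + (5280.00)(144.00) + (4680.00)(277.00) = 2125800.00 mm³
X̄ = 1886400.00 / 15720.00 = 120.00 mm
Ȳ = 2125800.00 / 15720.00 = 135.23 mm

X̄ = 120.00 mm, Ȳ = 135.23 mm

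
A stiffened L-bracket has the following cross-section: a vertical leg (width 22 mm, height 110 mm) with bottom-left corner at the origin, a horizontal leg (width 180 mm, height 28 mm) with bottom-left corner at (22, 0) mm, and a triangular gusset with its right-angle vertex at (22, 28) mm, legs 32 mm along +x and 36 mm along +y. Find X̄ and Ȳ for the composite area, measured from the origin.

vertical leg: A = 22 × 110 = 2420.00, centroid at (11.00, 55.00).
horizontal leg: A = 180 × 28 = 5040.00, centroid at (112.00, 14.00).
gusset: A = ½·32·36 = 576.00, centroid at (32.67, 40.00).
ΣA = 8036.00 mm²
ΣAX̄ = (2420.00)(11.00) + (5040.00)(112.00) + (576.00)(32.67) = 609916.00 mm³
ΣAȲ = (2420.00)(55.00) + (5040.00)(14.00) + (576.00)(40.00) = 226700.00 mm³
X̄ = 609916.00 / 8036.00 = 75.90 mm
Ȳ = 226700.00 / 8036.00 = 28.21 mm

X̄ = 75.90 mm, Ȳ = 28.21 mm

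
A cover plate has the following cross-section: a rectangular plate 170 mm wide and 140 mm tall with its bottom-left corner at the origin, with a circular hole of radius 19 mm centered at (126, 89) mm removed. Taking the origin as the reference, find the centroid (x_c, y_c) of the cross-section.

plate: A = 170 × 140 = 23800.00, centroid at (85.00, 70.00).
hole: A = −π·19² = -1134.11, centroid at (126.00, 89.00).
ΣA = 22665.89 mm²
ΣAx_c = (23800.00)(85.00) + (-1134.11)(126.00) = 1880101.52 mm³
ΣAy_c = (23800.00)(70.00) + (-1134.11)(89.00) = 1565063.77 mm³
x_c = 1880101.52 / 22665.89 = 82.95 mm
y_c = 1565063.77 / 22665.89 = 69.05 mm

x_c = 82.95 mm, y_c = 69.05 mm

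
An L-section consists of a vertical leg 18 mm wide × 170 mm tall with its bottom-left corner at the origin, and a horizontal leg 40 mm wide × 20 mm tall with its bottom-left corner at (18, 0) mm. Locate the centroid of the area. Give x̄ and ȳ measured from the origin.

x̄ = 15.01 mm, ȳ = 69.46 mm

Part | A | x̄ᵢ | ȳᵢ | A·x̄ᵢ | A·ȳᵢ
vertical leg | 3060.00 | 9.00 | 85.00 | 27540.00 | 260100.00
horizontal leg | 800.00 | 38.00 | 10.00 | 30400.00 | 8000.00
Σ | 3860.00 |  |  | 57940.00 | 268100.00
x̄ = 57940.00 / 3860.00 = 15.01 mm
ȳ = 268100.00 / 3860.00 = 69.46 mm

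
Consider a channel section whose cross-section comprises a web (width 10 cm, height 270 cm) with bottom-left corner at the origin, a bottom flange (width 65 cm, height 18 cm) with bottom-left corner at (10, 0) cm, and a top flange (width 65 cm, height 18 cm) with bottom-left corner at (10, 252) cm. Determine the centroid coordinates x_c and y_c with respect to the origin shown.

x_c = 22.41 cm, y_c = 135.00 cm

Part | A | x̄ᵢ | ȳᵢ | A·x̄ᵢ | A·ȳᵢ
web | 2700.00 | 5.00 | 135.00 | 13500.00 | 364500.00
bottom flange | 1170.00 | 42.50 | 9.00 | 49725.00 | 10530.00
top flange | 1170.00 | 42.50 | 261.00 | 49725.00 | 305370.00
Σ | 5040.00 |  |  | 112950.00 | 680400.00
x_c = 112950.00 / 5040.00 = 22.41 cm
y_c = 680400.00 / 5040.00 = 135.00 cm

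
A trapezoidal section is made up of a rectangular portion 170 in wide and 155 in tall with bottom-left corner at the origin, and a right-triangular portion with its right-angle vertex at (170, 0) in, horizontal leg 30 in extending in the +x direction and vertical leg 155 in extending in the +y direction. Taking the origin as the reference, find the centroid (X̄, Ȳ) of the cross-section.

rectangular portion: A = 170 × 155 = 26350.00, centroid at (85.00, 77.50).
triangular portion: A = ½·30·155 = 2325.00, centroid at (180.00, 51.67).
ΣA = 28675.00 in²
ΣAX̄ = (26350.00)(85.00) + (2325.00)(180.00) = 2658250.00 in³
ΣAȲ = (26350.00)(77.50) + (2325.00)(51.67) = 2162250.00 in³
X̄ = 2658250.00 / 28675.00 = 92.70 in
Ȳ = 2162250.00 / 28675.00 = 75.41 in

X̄ = 92.70 in, Ȳ = 75.41 in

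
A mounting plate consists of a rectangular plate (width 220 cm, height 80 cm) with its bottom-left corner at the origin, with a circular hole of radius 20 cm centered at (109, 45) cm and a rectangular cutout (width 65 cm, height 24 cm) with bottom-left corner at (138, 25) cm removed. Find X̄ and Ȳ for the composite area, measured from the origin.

Part | A | x̄ᵢ | ȳᵢ | A·x̄ᵢ | A·ȳᵢ
plate | 17600.00 | 110.00 | 40.00 | 1936000.00 | 704000.00
hole 1 | -1256.64 | 109.00 | 45.00 | -136973.44 | -56548.67
hole 2 | -1560.00 | 170.50 | 37.00 | -265980.00 | -57720.00
Σ | 14783.36 |  |  | 1533046.56 | 589731.33
X̄ = 1533046.56 / 14783.36 = 103.70 cm
Ȳ = 589731.33 / 14783.36 = 39.89 cm

X̄ = 103.70 cm, Ȳ = 39.89 cm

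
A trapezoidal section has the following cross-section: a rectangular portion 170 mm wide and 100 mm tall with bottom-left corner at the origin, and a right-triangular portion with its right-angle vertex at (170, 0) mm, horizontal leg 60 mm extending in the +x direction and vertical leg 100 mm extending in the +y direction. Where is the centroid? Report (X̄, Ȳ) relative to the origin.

rectangular portion: A = 170 × 100 = 17000.00, centroid at (85.00, 50.00).
triangular portion: A = ½·60·100 = 3000.00, centroid at (190.00, 33.33).
ΣA = 20000.00 mm²
ΣAX̄ = (17000.00)(85.00) + (3000.00)(190.00) = 2015000.00 mm³
ΣAȲ = (17000.00)(50.00) + (3000.00)(33.33) = 950000.00 mm³
X̄ = 2015000.00 / 20000.00 = 100.75 mm
Ȳ = 950000.00 / 20000.00 = 47.50 mm

X̄ = 100.75 mm, Ȳ = 47.50 mm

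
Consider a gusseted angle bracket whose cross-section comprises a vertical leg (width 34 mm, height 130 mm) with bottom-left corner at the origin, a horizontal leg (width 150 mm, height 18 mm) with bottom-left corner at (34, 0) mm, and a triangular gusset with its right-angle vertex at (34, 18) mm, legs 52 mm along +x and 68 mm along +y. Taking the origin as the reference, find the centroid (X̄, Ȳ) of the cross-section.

X̄ = 51.78 mm, Ȳ = 43.15 mm

vertical leg: A = 34 × 130 = 4420.00, centroid at (17.00, 65.00).
horizontal leg: A = 150 × 18 = 2700.00, centroid at (109.00, 9.00).
gusset: A = ½·52·68 = 1768.00, centroid at (51.33, 40.67).
ΣA = 8888.00 mm², ΣAX̄ = 460197.33 mm³, ΣAȲ = 383498.67 mm³.
X̄ = 460197.33/8888.00 = 51.78 mm; Ȳ = 383498.67/8888.00 = 43.15 mm.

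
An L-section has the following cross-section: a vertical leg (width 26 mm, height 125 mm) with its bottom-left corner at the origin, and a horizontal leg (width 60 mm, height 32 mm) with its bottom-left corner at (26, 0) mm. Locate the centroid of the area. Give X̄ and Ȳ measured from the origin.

X̄ = 28.97 mm, Ȳ = 45.23 mm

Part | A | x̄ᵢ | ȳᵢ | A·x̄ᵢ | A·ȳᵢ
vertical leg | 3250.00 | 13.00 | 62.50 | 42250.00 | 203125.00
horizontal leg | 1920.00 | 56.00 | 16.00 | 107520.00 | 30720.00
Σ | 5170.00 |  |  | 149770.00 | 233845.00
X̄ = 149770.00 / 5170.00 = 28.97 mm
Ȳ = 233845.00 / 5170.00 = 45.23 mm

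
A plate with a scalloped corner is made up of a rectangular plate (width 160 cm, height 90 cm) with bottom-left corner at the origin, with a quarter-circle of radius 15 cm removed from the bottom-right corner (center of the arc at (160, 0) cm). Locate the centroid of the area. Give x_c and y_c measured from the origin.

x_c = 79.09 cm, y_c = 45.48 cm

plate: A = 160 × 90 = 14400.00, centroid at (80.00, 45.00).
removed quarter-circle: A = −¼π·15² = -176.71, centroid at (153.63, 6.37).
ΣA = 14223.29 cm²
ΣAx_c = (14400.00)(80.00) + (-176.71)(153.63) = 1124850.67 cm³
ΣAy_c = (14400.00)(45.00) + (-176.71)(6.37) = 646875.00 cm³
x_c = 1124850.67 / 14223.29 = 79.09 cm
y_c = 646875.00 / 14223.29 = 45.48 cm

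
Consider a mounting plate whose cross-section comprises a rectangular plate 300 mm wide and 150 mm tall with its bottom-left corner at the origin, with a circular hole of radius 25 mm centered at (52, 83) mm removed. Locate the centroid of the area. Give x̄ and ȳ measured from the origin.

plate: A = 300 × 150 = 45000.00, centroid at (150.00, 75.00).
hole: A = −π·25² = -1963.50, centroid at (52.00, 83.00).
ΣA = 43036.50 mm²
ΣAx̄ = (45000.00)(150.00) + (-1963.50)(52.00) = 6647898.24 mm³
ΣAȳ = (45000.00)(75.00) + (-1963.50)(83.00) = 3212029.88 mm³
x̄ = 6647898.24 / 43036.50 = 154.47 mm
ȳ = 3212029.88 / 43036.50 = 74.64 mm

x̄ = 154.47 mm, ȳ = 74.64 mm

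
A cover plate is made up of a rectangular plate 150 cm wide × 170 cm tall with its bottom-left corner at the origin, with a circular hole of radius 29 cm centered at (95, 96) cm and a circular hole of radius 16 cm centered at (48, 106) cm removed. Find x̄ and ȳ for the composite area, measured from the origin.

plate: A = 150 × 170 = 25500.00, centroid at (75.00, 85.00).
hole 1: A = −π·29² = -2642.08, centroid at (95.00, 96.00).
hole 2: A = −π·16² = -804.25, centroid at (48.00, 106.00).
ΣA = 22053.67 cm², ΣAx̄ = 1622898.56 cm³, ΣAȳ = 1828610.12 cm³.
x̄ = 1622898.56/22053.67 = 73.59 cm; ȳ = 1828610.12/22053.67 = 82.92 cm.

x̄ = 73.59 cm, ȳ = 82.92 cm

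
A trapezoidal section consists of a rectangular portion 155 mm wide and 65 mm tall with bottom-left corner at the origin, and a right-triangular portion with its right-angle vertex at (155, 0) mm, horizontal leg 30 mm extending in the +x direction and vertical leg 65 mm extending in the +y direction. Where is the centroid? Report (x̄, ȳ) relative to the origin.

Part | A | x̄ᵢ | ȳᵢ | A·x̄ᵢ | A·ȳᵢ
rectangular portion | 10075.00 | 77.50 | 32.50 | 780812.50 | 327437.50
triangular portion | 975.00 | 165.00 | 21.67 | 160875.00 | 21125.00
Σ | 11050.00 |  |  | 941687.50 | 348562.50
x̄ = 941687.50 / 11050.00 = 85.22 mm
ȳ = 348562.50 / 11050.00 = 31.54 mm

x̄ = 85.22 mm, ȳ = 31.54 mm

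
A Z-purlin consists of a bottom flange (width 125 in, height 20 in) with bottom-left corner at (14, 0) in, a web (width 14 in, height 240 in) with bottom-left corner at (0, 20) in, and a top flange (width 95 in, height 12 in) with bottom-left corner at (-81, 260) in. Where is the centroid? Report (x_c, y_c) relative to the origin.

x_c = 25.23 in, y_c = 114.09 in

Part | A | x̄ᵢ | ȳᵢ | A·x̄ᵢ | A·ȳᵢ
bottom flange | 2500.00 | 76.50 | 10.00 | 191250.00 | 25000.00
web | 3360.00 | 7.00 | 140.00 | 23520.00 | 470400.00
top flange | 1140.00 | -33.50 | 266.00 | -38190.00 | 303240.00
Σ | 7000.00 |  |  | 176580.00 | 798640.00
x_c = 176580.00 / 7000.00 = 25.23 in
y_c = 798640.00 / 7000.00 = 114.09 in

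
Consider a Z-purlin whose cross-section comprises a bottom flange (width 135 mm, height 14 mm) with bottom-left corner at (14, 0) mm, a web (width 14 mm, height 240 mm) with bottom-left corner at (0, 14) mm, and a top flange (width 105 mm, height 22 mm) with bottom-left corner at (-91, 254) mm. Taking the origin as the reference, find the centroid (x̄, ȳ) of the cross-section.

Part | A | x̄ᵢ | ȳᵢ | A·x̄ᵢ | A·ȳᵢ
bottom flange | 1890.00 | 81.50 | 7.00 | 154035.00 | 13230.00
web | 3360.00 | 7.00 | 134.00 | 23520.00 | 450240.00
top flange | 2310.00 | -38.50 | 265.00 | -88935.00 | 612150.00
Σ | 7560.00 |  |  | 88620.00 | 1075620.00
x̄ = 88620.00 / 7560.00 = 11.72 mm
ȳ = 1075620.00 / 7560.00 = 142.28 mm

x̄ = 11.72 mm, ȳ = 142.28 mm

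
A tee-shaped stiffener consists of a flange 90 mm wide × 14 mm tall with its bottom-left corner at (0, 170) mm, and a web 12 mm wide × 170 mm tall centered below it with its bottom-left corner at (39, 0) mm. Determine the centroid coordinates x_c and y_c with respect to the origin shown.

web: A = 12 × 170 = 2040.00, centroid at (45.00, 85.00).
flange: A = 90 × 14 = 1260.00, centroid at (45.00, 177.00).
ΣA = 3300.00 mm²
ΣAx_c = (2040.00)(45.00) + (1260.00)(45.00) = 148500.00 mm³
ΣAy_c = (2040.00)(85.00) + (1260.00)(177.00) = 396420.00 mm³
x_c = 148500.00 / 3300.00 = 45.00 mm
y_c = 396420.00 / 3300.00 = 120.13 mm

x_c = 45.00 mm, y_c = 120.13 mm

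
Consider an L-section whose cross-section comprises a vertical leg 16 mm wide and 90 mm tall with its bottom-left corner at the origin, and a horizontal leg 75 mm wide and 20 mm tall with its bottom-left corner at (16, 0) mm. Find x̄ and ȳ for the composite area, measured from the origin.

Part | A | x̄ᵢ | ȳᵢ | A·x̄ᵢ | A·ȳᵢ
vertical leg | 1440.00 | 8.00 | 45.00 | 11520.00 | 64800.00
horizontal leg | 1500.00 | 53.50 | 10.00 | 80250.00 | 15000.00
Σ | 2940.00 |  |  | 91770.00 | 79800.00
x̄ = 91770.00 / 2940.00 = 31.21 mm
ȳ = 79800.00 / 2940.00 = 27.14 mm

x̄ = 31.21 mm, ȳ = 27.14 mm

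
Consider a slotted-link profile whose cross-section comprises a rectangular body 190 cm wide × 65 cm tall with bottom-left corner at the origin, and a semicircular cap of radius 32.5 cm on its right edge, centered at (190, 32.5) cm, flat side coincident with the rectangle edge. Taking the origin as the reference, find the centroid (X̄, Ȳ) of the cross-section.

X̄ = 107.88 cm, Ȳ = 32.50 cm

Part | A | x̄ᵢ | ȳᵢ | A·x̄ᵢ | A·ȳᵢ
rectangular body | 12350.00 | 95.00 | 32.50 | 1173250.00 | 401375.00
semicircular end | 1659.15 | 203.79 | 32.50 | 338124.60 | 53922.49
Σ | 14009.15 |  |  | 1511374.60 | 455297.49
X̄ = 1511374.60 / 14009.15 = 107.88 cm
Ȳ = 455297.49 / 14009.15 = 32.50 cm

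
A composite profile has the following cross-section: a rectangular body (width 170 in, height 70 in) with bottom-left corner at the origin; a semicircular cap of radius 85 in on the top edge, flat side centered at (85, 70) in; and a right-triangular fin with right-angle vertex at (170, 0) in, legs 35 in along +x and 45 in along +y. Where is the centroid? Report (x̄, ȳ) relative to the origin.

x̄ = 88.17 in, ȳ = 67.90 in

Part | A | x̄ᵢ | ȳᵢ | A·x̄ᵢ | A·ȳᵢ
rectangular body | 11900.00 | 85.00 | 35.00 | 1011500.00 | 416500.00
semicircular top | 11349.00 | 85.00 | 106.08 | 964665.29 | 1203846.91
triangular fin | 787.50 | 181.67 | 15.00 | 143062.50 | 11812.50
Σ | 24036.50 |  |  | 2119227.79 | 1632159.41
x̄ = 2119227.79 / 24036.50 = 88.17 in
ȳ = 1632159.41 / 24036.50 = 67.90 in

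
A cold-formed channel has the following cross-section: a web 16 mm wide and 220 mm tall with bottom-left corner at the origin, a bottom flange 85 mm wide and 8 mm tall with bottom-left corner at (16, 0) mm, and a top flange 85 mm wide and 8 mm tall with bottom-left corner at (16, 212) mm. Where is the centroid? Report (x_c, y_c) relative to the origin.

x_c = 22.07 mm, y_c = 110.00 mm

web: A = 16 × 220 = 3520.00, centroid at (8.00, 110.00).
bottom flange: A = 85 × 8 = 680.00, centroid at (58.50, 4.00).
top flange: A = 85 × 8 = 680.00, centroid at (58.50, 216.00).
ΣA = 4880.00 mm², ΣAx_c = 107720.00 mm³, ΣAy_c = 536800.00 mm³.
x_c = 107720.00/4880.00 = 22.07 mm; y_c = 536800.00/4880.00 = 110.00 mm.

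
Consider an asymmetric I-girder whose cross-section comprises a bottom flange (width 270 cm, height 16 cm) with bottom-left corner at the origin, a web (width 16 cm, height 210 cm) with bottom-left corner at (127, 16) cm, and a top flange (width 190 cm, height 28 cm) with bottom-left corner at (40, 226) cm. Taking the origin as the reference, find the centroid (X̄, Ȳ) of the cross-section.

X̄ = 135.00 cm, Ȳ = 132.15 cm

Part | A | x̄ᵢ | ȳᵢ | A·x̄ᵢ | A·ȳᵢ
bottom flange | 4320.00 | 135.00 | 8.00 | 583200.00 | 34560.00
web | 3360.00 | 135.00 | 121.00 | 453600.00 | 406560.00
top flange | 5320.00 | 135.00 | 240.00 | 718200.00 | 1276800.00
Σ | 13000.00 |  |  | 1755000.00 | 1717920.00
X̄ = 1755000.00 / 13000.00 = 135.00 cm
Ȳ = 1717920.00 / 13000.00 = 132.15 cm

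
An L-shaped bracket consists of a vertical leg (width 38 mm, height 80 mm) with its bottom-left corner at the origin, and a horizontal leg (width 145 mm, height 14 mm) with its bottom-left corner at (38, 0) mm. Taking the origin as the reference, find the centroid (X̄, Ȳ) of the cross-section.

X̄ = 55.64 mm, Ȳ = 26.79 mm

vertical leg: A = 38 × 80 = 3040.00, centroid at (19.00, 40.00).
horizontal leg: A = 145 × 14 = 2030.00, centroid at (110.50, 7.00).
ΣA = 5070.00 mm², ΣAX̄ = 282075.00 mm³, ΣAȲ = 135810.00 mm³.
X̄ = 282075.00/5070.00 = 55.64 mm; Ȳ = 135810.00/5070.00 = 26.79 mm.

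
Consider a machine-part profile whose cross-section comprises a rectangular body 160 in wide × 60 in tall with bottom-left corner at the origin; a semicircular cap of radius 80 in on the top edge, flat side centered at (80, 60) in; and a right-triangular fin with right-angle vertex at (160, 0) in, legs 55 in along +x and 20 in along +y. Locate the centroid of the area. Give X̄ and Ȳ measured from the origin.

Part | A | x̄ᵢ | ȳᵢ | A·x̄ᵢ | A·ȳᵢ
rectangular body | 9600.00 | 80.00 | 30.00 | 768000.00 | 288000.00
semicircular top | 10053.10 | 80.00 | 93.95 | 804247.72 | 944519.12
triangular fin | 550.00 | 178.33 | 6.67 | 98083.33 | 3666.67
Σ | 20203.10 |  |  | 1670331.05 | 1236185.79
X̄ = 1670331.05 / 20203.10 = 82.68 in
Ȳ = 1236185.79 / 20203.10 = 61.19 in

X̄ = 82.68 in, Ȳ = 61.19 in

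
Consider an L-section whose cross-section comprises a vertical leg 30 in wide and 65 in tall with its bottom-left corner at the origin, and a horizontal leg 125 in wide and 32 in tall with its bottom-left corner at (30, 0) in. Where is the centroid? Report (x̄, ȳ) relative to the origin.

Part | A | x̄ᵢ | ȳᵢ | A·x̄ᵢ | A·ȳᵢ
vertical leg | 1950.00 | 15.00 | 32.50 | 29250.00 | 63375.00
horizontal leg | 4000.00 | 92.50 | 16.00 | 370000.00 | 64000.00
Σ | 5950.00 |  |  | 399250.00 | 127375.00
x̄ = 399250.00 / 5950.00 = 67.10 in
ȳ = 127375.00 / 5950.00 = 21.41 in

x̄ = 67.10 in, ȳ = 21.41 in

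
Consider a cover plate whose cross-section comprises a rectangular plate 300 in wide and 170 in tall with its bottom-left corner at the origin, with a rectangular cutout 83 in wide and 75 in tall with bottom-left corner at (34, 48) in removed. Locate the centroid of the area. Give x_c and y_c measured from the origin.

Part | A | x̄ᵢ | ȳᵢ | A·x̄ᵢ | A·ȳᵢ
plate | 51000.00 | 150.00 | 85.00 | 7650000.00 | 4335000.00
hole | -6225.00 | 75.50 | 85.50 | -469987.50 | -532237.50
Σ | 44775.00 |  |  | 7180012.50 | 3802762.50
x_c = 7180012.50 / 44775.00 = 160.36 in
y_c = 3802762.50 / 44775.00 = 84.93 in

x_c = 160.36 in, y_c = 84.93 in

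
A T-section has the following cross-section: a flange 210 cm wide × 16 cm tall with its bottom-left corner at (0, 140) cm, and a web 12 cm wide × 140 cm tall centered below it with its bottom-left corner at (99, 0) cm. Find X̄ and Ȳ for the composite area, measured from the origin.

web: A = 12 × 140 = 1680.00, centroid at (105.00, 70.00).
flange: A = 210 × 16 = 3360.00, centroid at (105.00, 148.00).
ΣA = 5040.00 cm², ΣAX̄ = 529200.00 cm³, ΣAȲ = 614880.00 cm³.
X̄ = 529200.00/5040.00 = 105.00 cm; Ȳ = 614880.00/5040.00 = 122.00 cm.

X̄ = 105.00 cm, Ȳ = 122.00 cm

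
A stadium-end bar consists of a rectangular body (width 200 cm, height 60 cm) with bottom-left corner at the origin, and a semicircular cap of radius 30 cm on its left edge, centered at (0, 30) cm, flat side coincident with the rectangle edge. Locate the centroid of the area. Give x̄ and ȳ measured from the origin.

x̄ = 88.12 cm, ȳ = 30.00 cm

rectangular body: A = 200 × 60 = 12000.00, centroid at (100.00, 30.00).
semicircular end: A = ½π·30² = 1413.72, centroid at (-12.73, 30.00).
ΣA = 13413.72 cm², ΣAx̄ = 1182000.00 cm³, ΣAȳ = 402411.50 cm³.
x̄ = 1182000.00/13413.72 = 88.12 cm; ȳ = 402411.50/13413.72 = 30.00 cm.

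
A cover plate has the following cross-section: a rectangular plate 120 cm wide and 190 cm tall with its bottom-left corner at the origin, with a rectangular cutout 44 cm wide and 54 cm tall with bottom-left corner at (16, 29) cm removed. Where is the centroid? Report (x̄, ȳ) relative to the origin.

x̄ = 62.56 cm, ȳ = 99.54 cm

Part | A | x̄ᵢ | ȳᵢ | A·x̄ᵢ | A·ȳᵢ
plate | 22800.00 | 60.00 | 95.00 | 1368000.00 | 2166000.00
hole | -2376.00 | 38.00 | 56.00 | -90288.00 | -133056.00
Σ | 20424.00 |  |  | 1277712.00 | 2032944.00
x̄ = 1277712.00 / 20424.00 = 62.56 cm
ȳ = 2032944.00 / 20424.00 = 99.54 cm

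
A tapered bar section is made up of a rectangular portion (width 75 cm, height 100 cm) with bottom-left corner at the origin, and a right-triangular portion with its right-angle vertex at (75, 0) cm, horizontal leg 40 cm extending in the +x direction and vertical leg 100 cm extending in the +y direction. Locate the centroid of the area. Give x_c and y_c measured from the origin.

rectangular portion: A = 75 × 100 = 7500.00, centroid at (37.50, 50.00).
triangular portion: A = ½·40·100 = 2000.00, centroid at (88.33, 33.33).
ΣA = 9500.00 cm²
ΣAx_c = (7500.00)(37.50) + (2000.00)(88.33) = 457916.67 cm³
ΣAy_c = (7500.00)(50.00) + (2000.00)(33.33) = 441666.67 cm³
x_c = 457916.67 / 9500.00 = 48.20 cm
y_c = 441666.67 / 9500.00 = 46.49 cm

x_c = 48.20 cm, y_c = 46.49 cm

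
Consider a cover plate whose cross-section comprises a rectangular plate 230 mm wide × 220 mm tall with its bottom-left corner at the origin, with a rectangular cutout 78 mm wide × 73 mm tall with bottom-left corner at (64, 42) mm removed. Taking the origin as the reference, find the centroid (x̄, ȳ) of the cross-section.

x̄ = 116.52 mm, ȳ = 113.99 mm

plate: A = 230 × 220 = 50600.00, centroid at (115.00, 110.00).
hole: A = −(78 × 73) = -5694.00, centroid at (103.00, 78.50).
ΣA = 44906.00 mm², ΣAx̄ = 5232518.00 mm³, ΣAȳ = 5119021.00 mm³.
x̄ = 5232518.00/44906.00 = 116.52 mm; ȳ = 5119021.00/44906.00 = 113.99 mm.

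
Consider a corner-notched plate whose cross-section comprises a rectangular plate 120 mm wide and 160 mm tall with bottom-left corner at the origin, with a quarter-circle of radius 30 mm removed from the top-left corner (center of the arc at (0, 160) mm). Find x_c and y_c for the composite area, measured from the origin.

x_c = 61.81 mm, y_c = 77.43 mm

Part | A | x̄ᵢ | ȳᵢ | A·x̄ᵢ | A·ȳᵢ
plate | 19200.00 | 60.00 | 80.00 | 1152000.00 | 1536000.00
removed quarter-circle | -706.86 | 12.73 | 147.27 | -9000.00 | -104097.34
Σ | 18493.14 |  |  | 1143000.00 | 1431902.66
x_c = 1143000.00 / 18493.14 = 61.81 mm
y_c = 1431902.66 / 18493.14 = 77.43 mm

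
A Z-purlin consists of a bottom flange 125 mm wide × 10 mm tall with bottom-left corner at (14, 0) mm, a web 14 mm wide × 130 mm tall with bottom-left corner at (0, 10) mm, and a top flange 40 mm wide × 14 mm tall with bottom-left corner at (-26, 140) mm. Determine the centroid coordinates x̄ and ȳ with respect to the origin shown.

x̄ = 28.93 mm, ȳ = 62.00 mm

Part | A | x̄ᵢ | ȳᵢ | A·x̄ᵢ | A·ȳᵢ
bottom flange | 1250.00 | 76.50 | 5.00 | 95625.00 | 6250.00
web | 1820.00 | 7.00 | 75.00 | 12740.00 | 136500.00
top flange | 560.00 | -6.00 | 147.00 | -3360.00 | 82320.00
Σ | 3630.00 |  |  | 105005.00 | 225070.00
x̄ = 105005.00 / 3630.00 = 28.93 mm
ȳ = 225070.00 / 3630.00 = 62.00 mm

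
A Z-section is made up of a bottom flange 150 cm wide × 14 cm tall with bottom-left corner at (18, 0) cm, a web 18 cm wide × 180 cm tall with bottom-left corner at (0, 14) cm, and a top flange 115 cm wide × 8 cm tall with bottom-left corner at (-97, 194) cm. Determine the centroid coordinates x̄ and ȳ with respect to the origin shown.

bottom flange: A = 150 × 14 = 2100.00, centroid at (93.00, 7.00).
web: A = 18 × 180 = 3240.00, centroid at (9.00, 104.00).
top flange: A = 115 × 8 = 920.00, centroid at (-39.50, 198.00).
ΣA = 6260.00 cm²
ΣAx̄ = (2100.00)(93.00) + (3240.00)(9.00) + (920.00)(-39.50) = 188120.00 cm³
ΣAȳ = (2100.00)(7.00) + (3240.00)(104.00) + (920.00)(198.00) = 533820.00 cm³
x̄ = 188120.00 / 6260.00 = 30.05 cm
ȳ = 533820.00 / 6260.00 = 85.27 cm

x̄ = 30.05 cm, ȳ = 85.27 cm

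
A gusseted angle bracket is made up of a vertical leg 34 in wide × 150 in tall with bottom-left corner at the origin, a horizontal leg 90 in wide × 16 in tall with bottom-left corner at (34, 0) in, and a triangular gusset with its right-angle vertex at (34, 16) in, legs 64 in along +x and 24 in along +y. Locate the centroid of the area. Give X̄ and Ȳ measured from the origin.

vertical leg: A = 34 × 150 = 5100.00, centroid at (17.00, 75.00).
horizontal leg: A = 90 × 16 = 1440.00, centroid at (79.00, 8.00).
gusset: A = ½·64·24 = 768.00, centroid at (55.33, 24.00).
ΣA = 7308.00 in², ΣAX̄ = 242956.00 in³, ΣAȲ = 412452.00 in³.
X̄ = 242956.00/7308.00 = 33.25 in; Ȳ = 412452.00/7308.00 = 56.44 in.

X̄ = 33.25 in, Ȳ = 56.44 in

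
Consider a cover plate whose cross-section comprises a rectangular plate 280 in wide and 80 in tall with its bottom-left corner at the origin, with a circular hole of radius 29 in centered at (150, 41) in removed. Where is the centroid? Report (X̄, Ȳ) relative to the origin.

X̄ = 138.66 in, Ȳ = 39.87 in

Part | A | x̄ᵢ | ȳᵢ | A·x̄ᵢ | A·ȳᵢ
plate | 22400.00 | 140.00 | 40.00 | 3136000.00 | 896000.00
hole | -2642.08 | 150.00 | 41.00 | -396311.91 | -108325.26
Σ | 19757.92 |  |  | 2739688.09 | 787674.74
X̄ = 2739688.09 / 19757.92 = 138.66 in
Ȳ = 787674.74 / 19757.92 = 39.87 in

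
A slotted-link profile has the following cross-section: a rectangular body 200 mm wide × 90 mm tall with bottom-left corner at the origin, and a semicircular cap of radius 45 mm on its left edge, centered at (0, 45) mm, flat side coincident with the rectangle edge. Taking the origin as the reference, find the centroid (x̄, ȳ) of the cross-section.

x̄ = 82.11 mm, ȳ = 45.00 mm

rectangular body: A = 200 × 90 = 18000.00, centroid at (100.00, 45.00).
semicircular end: A = ½π·45² = 3180.86, centroid at (-19.10, 45.00).
ΣA = 21180.86 mm²
ΣAx̄ = (18000.00)(100.00) + (3180.86)(-19.10) = 1739250.00 mm³
ΣAȳ = (18000.00)(45.00) + (3180.86)(45.00) = 953138.82 mm³
x̄ = 1739250.00 / 21180.86 = 82.11 mm
ȳ = 953138.82 / 21180.86 = 45.00 mm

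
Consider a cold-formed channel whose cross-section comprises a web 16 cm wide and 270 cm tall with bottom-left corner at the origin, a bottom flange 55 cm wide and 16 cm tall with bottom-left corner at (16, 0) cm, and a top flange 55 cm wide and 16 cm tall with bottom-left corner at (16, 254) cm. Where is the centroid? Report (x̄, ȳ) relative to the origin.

x̄ = 18.28 cm, ȳ = 135.00 cm

web: A = 16 × 270 = 4320.00, centroid at (8.00, 135.00).
bottom flange: A = 55 × 16 = 880.00, centroid at (43.50, 8.00).
top flange: A = 55 × 16 = 880.00, centroid at (43.50, 262.00).
ΣA = 6080.00 cm²
ΣAx̄ = (4320.00)(8.00) + (880.00)(43.50) + (880.00)(43.50) = 111120.00 cm³
ΣAȳ = (4320.00)(135.00) + (880.00)(8.00) + (880.00)(262.00) = 820800.00 cm³
x̄ = 111120.00 / 6080.00 = 18.28 cm
ȳ = 820800.00 / 6080.00 = 135.00 cm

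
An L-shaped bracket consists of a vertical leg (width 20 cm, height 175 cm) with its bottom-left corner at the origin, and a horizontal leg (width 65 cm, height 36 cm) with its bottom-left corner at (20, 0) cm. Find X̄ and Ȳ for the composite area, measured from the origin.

X̄ = 27.03 cm, Ȳ = 59.65 cm

Part | A | x̄ᵢ | ȳᵢ | A·x̄ᵢ | A·ȳᵢ
vertical leg | 3500.00 | 10.00 | 87.50 | 35000.00 | 306250.00
horizontal leg | 2340.00 | 52.50 | 18.00 | 122850.00 | 42120.00
Σ | 5840.00 |  |  | 157850.00 | 348370.00
X̄ = 157850.00 / 5840.00 = 27.03 cm
Ȳ = 348370.00 / 5840.00 = 59.65 cm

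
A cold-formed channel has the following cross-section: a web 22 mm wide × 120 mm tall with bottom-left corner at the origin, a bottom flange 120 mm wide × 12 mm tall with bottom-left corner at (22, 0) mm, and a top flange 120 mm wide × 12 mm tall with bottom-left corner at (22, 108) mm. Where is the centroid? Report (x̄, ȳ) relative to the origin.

web: A = 22 × 120 = 2640.00, centroid at (11.00, 60.00).
bottom flange: A = 120 × 12 = 1440.00, centroid at (82.00, 6.00).
top flange: A = 120 × 12 = 1440.00, centroid at (82.00, 114.00).
ΣA = 5520.00 mm², ΣAx̄ = 265200.00 mm³, ΣAȳ = 331200.00 mm³.
x̄ = 265200.00/5520.00 = 48.04 mm; ȳ = 331200.00/5520.00 = 60.00 mm.

x̄ = 48.04 mm, ȳ = 60.00 mm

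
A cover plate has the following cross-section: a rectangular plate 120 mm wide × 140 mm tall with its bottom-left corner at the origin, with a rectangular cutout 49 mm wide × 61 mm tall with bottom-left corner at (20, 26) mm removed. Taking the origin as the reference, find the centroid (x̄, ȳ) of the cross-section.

Part | A | x̄ᵢ | ȳᵢ | A·x̄ᵢ | A·ȳᵢ
plate | 16800.00 | 60.00 | 70.00 | 1008000.00 | 1176000.00
hole | -2989.00 | 44.50 | 56.50 | -133010.50 | -168878.50
Σ | 13811.00 |  |  | 874989.50 | 1007121.50
x̄ = 874989.50 / 13811.00 = 63.35 mm
ȳ = 1007121.50 / 13811.00 = 72.92 mm

x̄ = 63.35 mm, ȳ = 72.92 mm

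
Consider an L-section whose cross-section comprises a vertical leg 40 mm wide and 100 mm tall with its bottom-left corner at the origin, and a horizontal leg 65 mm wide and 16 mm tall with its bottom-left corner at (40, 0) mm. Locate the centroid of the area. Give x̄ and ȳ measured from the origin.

vertical leg: A = 40 × 100 = 4000.00, centroid at (20.00, 50.00).
horizontal leg: A = 65 × 16 = 1040.00, centroid at (72.50, 8.00).
ΣA = 5040.00 mm²
ΣAx̄ = (4000.00)(20.00) + (1040.00)(72.50) = 155400.00 mm³
ΣAȳ = (4000.00)(50.00) + (1040.00)(8.00) = 208320.00 mm³
x̄ = 155400.00 / 5040.00 = 30.83 mm
ȳ = 208320.00 / 5040.00 = 41.33 mm

x̄ = 30.83 mm, ȳ = 41.33 mm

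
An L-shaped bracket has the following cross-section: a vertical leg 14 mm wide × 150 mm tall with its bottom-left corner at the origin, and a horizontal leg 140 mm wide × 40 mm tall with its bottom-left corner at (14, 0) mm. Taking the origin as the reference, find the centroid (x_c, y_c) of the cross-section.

x_c = 63.00 mm, y_c = 35.00 mm

vertical leg: A = 14 × 150 = 2100.00, centroid at (7.00, 75.00).
horizontal leg: A = 140 × 40 = 5600.00, centroid at (84.00, 20.00).
ΣA = 7700.00 mm², ΣAx_c = 485100.00 mm³, ΣAy_c = 269500.00 mm³.
x_c = 485100.00/7700.00 = 63.00 mm; y_c = 269500.00/7700.00 = 35.00 mm.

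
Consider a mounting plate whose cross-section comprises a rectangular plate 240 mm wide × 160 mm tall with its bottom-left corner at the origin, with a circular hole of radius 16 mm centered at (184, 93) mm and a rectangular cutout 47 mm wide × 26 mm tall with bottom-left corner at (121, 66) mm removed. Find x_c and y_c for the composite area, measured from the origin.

x_c = 117.76 mm, y_c = 79.75 mm

plate: A = 240 × 160 = 38400.00, centroid at (120.00, 80.00).
hole 1: A = −π·16² = -804.25, centroid at (184.00, 93.00).
hole 2: A = −(47 × 26) = -1222.00, centroid at (144.50, 79.00).
ΣA = 36373.75 mm²
ΣAx_c = (38400.00)(120.00) + (-804.25)(184.00) + (-1222.00)(144.50) = 4283439.42 mm³
ΣAy_c = (38400.00)(80.00) + (-804.25)(93.00) + (-1222.00)(79.00) = 2900666.96 mm³
x_c = 4283439.42 / 36373.75 = 117.76 mm
y_c = 2900666.96 / 36373.75 = 79.75 mm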